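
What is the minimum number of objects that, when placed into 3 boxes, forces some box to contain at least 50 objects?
n = (50 − 1)·3 + 1 = 148

By the generalised pigeonhole principle, to guarantee some box contains ≥ r objects we need more than (r − 1) · k objects total. Threshold: n = (r − 1) · k + 1. With r = 50 and k = 3: n = 49 · 3 + 1 = 147 + 1 = 148. For n = 147 = 49 · 3, we can put exactly 49 objects in every box, avoiding 50 in any single one — so 148 is tight.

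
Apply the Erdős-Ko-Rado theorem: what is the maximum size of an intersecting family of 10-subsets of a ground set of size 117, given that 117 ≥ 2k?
max |F| = C(116, 9) = 7623598774440

The Erdős-Ko-Rado theorem states: for n ≥ 2k, an intersecting family of k-subsets of an n-element set has size at most C(n − 1, k − 1), with equality for 'star' families {A ⊆ [n] : |A| = k, i ∈ A} (fix an element i). For n = 117, k = 10: C(116, 9) = 7623598774440.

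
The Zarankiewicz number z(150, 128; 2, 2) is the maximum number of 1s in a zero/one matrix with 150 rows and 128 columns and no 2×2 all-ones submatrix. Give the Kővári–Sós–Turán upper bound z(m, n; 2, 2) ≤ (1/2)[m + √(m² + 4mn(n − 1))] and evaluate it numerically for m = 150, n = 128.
z(150, 128; 2, 2) ≤ (1/2)[150 + √(150² + 4·150·128·127)] = (1/2)[150 + √9776100] = 1638.3378

Kővári–Sós–Turán: let r_1, ..., r_150 be the row sums and z = Σ r_i the total number of 1s. Each pair of columns can share at most one row with both entries 1 (else a 2×2 all-ones block appears), so Σ_i C(r_i, 2) ≤ C(128, 2) = 8128. By convexity Σ_i C(r_i, 2) ≥ 150·C(z/150, 2) = z(z − 150)/(2·150), giving z² − 150z − 150·128·127 ≤ 0 and hence z ≤ (1/2)[150 + √(22500 + 4·2438400)] = (1/2)[150 + √9776100] ≈ (1/2)(150 + 3126.6756) = 1638.3378.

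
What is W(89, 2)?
W(89, 2) = 89 + 1 = 90

A 2-term AP is any pair of integers, so a monochromatic 2-AP exists iff some colour is used at least twice. With 89 colours, the colouring i ↦ i on {1, ..., 89} uses each colour once, avoiding any monochromatic pair, so W(89, 2) > 89. For {1, ..., 90}, pigeonhole forces two integers of the same colour, which form a monochromatic 2-AP. Hence W(89, 2) = 90.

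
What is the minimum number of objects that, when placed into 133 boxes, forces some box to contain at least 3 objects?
n = (3 − 1)·133 + 1 = 267

By the generalised pigeonhole principle, to guarantee some box contains ≥ r objects we need more than (r − 1) · k objects total. Threshold: n = (r − 1) · k + 1. With r = 3 and k = 133: n = 2 · 133 + 1 = 266 + 1 = 267. For n = 266 = 2 · 133, we can put exactly 2 objects in every box, avoiding 3 in any single one — so 267 is tight.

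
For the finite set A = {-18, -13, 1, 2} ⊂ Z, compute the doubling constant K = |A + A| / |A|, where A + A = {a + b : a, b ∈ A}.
K = |A + A| / |A| = 10/4 = 5/2

Enumerate A + A = {a + b : a, b ∈ A}. With |A| = 4, there are |A|^2 = 16 ordered sum pairs; collecting distinct values, A + A = {-36, -31, -26, -17, -16, -12, -11, 2, 3, 4}, so |A + A| = 10. Thus K = 10/4 = 5/2. For comparison, the minimum possible |A + A| over all 4-element sets is 2·4 − 1 = 7 (so min K = 7/4), attained only by arithmetic progressions.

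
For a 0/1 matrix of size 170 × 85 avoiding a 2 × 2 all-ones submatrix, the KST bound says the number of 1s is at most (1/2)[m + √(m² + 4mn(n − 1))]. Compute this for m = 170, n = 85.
z(170, 85; 2, 2) ≤ (1/2)[170 + √(170² + 4·170·85·84)] = (1/2)[170 + √4884100] = 1190

Kővári–Sós–Turán: let r_1, ..., r_170 be the row sums and z = Σ r_i the total number of 1s. Each pair of columns can share at most one row with both entries 1 (else a 2×2 all-ones block appears), so Σ_i C(r_i, 2) ≤ C(85, 2) = 3570. By convexity Σ_i C(r_i, 2) ≥ 170·C(z/170, 2) = z(z − 170)/(2·170), giving z² − 170z − 170·85·84 ≤ 0 and hence z ≤ (1/2)[170 + √(28900 + 4·1213800)] = (1/2)[170 + √4884100] ≈ (1/2)(170 + 2210) = 1190.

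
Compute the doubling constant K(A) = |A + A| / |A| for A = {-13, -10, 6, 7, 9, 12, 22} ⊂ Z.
K = |A + A| / |A| = 24/7

Enumerate A + A = {a + b : a, b ∈ A}. With |A| = 7, there are |A|^2 = 49 ordered sum pairs; collecting distinct values, A + A = {-26, -23, -20, -7, -6, -4, -3, -1, 2, 9, 12, 13, 14, 15, 16, 18, 19, 21, 24, 28, 29, 31, 34, 44}, so |A + A| = 24. Thus K = 24/7. For comparison, the minimum possible |A + A| over all 7-element sets is 2·7 − 1 = 13 (so min K = 13/7), attained only by arithmetic progressions.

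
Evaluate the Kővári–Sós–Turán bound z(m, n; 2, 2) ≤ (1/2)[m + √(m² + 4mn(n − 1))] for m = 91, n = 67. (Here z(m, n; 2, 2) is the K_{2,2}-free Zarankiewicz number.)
z(91, 67; 2, 2) ≤ (1/2)[91 + √(91² + 4·91·67·66)] = (1/2)[91 + √1617889] = 681.4813

Kővári–Sós–Turán: let r_1, ..., r_91 be the row sums and z = Σ r_i the total number of 1s. Each pair of columns can share at most one row with both entries 1 (else a 2×2 all-ones block appears), so Σ_i C(r_i, 2) ≤ C(67, 2) = 2211. By convexity Σ_i C(r_i, 2) ≥ 91·C(z/91, 2) = z(z − 91)/(2·91), giving z² − 91z − 91·67·66 ≤ 0 and hence z ≤ (1/2)[91 + √(8281 + 4·402402)] = (1/2)[91 + √1617889] ≈ (1/2)(91 + 1271.9627) = 681.4813.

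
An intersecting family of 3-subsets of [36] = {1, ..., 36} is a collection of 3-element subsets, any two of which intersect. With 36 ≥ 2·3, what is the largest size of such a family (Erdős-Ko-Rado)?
max |F| = C(35, 2) = 595

Erdős-Ko-Rado (1961): when n ≥ 2k, max |F| = C(n−1, k−1). The bound is attained by the star {A : i ∈ A} for any fixed i ∈ [n]. Here C(36−1, 3−1) = C(35, 2) = 595.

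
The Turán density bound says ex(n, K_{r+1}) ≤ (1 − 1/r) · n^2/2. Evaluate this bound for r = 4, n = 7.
Turán density bound = (3/4) · 7^2/2 = 147/8 ≈ 18.375

Turán's theorem: ex(n, K_{r+1}) is achieved by the complete r-partite Turán graph T(n, r) with parts as balanced as possible, and is at most (1 − 1/r) · n^2/2. For r = 4, n = 7: the density bound is (3/4) · 49/2 = 147/8 ≈ 18.375. The integer-valued extremum is e(T(7, 4)) = 18, which is strictly less than the density bound 147/8 since 4 ∤ 7 (the parts of T(7, 4) cannot all be equal).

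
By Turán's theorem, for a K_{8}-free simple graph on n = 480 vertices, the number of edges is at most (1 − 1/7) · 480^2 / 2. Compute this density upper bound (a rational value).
Turán density bound = (6/7) · 480^2/2 = 691200/7 ≈ 98742.8571

Turán's theorem: ex(n, K_{r+1}) is achieved by the complete r-partite Turán graph T(n, r) with parts as balanced as possible, and is at most (1 − 1/r) · n^2/2. For r = 7, n = 480: the density bound is (6/7) · 230400/2 = 691200/7 ≈ 98742.8571. The integer-valued extremum is e(T(480, 7)) = 98742, which is strictly less than the density bound 691200/7 since 7 ∤ 480 (the parts of T(480, 7) cannot all be equal).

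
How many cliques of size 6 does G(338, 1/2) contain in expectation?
E[# K_6] = C(338, 6) · (1/2)^C(6, 2) = 1980564039636 / 2^15 = 495141009909/8192 ≈ 60442017.811157

For each 6-subset S of vertices (there are C(338, 6) = 1980564039636 such S), let X_S = 1 if S induces a K_6 (all C(6, 2) = 15 edges present). Then P(X_S = 1) = (1/2)^15 = 1/32768. By linearity of expectation, E[# K_6] = C(338, 6) · (1/2)^15 = 1980564039636 / 32768 = 495141009909/8192 ≈ 60442017.811157.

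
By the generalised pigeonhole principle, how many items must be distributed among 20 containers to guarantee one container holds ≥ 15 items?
n = (15 − 1)·20 + 1 = 281

By the generalised pigeonhole principle, to guarantee some box contains ≥ r objects we need more than (r − 1) · k objects total. Threshold: n = (r − 1) · k + 1. With r = 15 and k = 20: n = 14 · 20 + 1 = 280 + 1 = 281. For n = 280 = 14 · 20, we can put exactly 14 objects in every box, avoiding 15 in any single one — so 281 is tight.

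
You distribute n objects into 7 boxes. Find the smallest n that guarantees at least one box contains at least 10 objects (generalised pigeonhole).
n = (10 − 1)·7 + 1 = 64

By the generalised pigeonhole principle, to guarantee some box contains ≥ r objects we need more than (r − 1) · k objects total. Threshold: n = (r − 1) · k + 1. With r = 10 and k = 7: n = 9 · 7 + 1 = 63 + 1 = 64. For n = 63 = 9 · 7, we can put exactly 9 objects in every box, avoiding 10 in any single one — so 64 is tight.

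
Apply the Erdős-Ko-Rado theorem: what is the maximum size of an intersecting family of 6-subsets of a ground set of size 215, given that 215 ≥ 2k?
max |F| = C(214, 5) = 3568204542

The Erdős-Ko-Rado theorem states: for n ≥ 2k, an intersecting family of k-subsets of an n-element set has size at most C(n − 1, k − 1), with equality for 'star' families {A ⊆ [n] : |A| = k, i ∈ A} (fix an element i). For n = 215, k = 6: C(214, 5) = 3568204542.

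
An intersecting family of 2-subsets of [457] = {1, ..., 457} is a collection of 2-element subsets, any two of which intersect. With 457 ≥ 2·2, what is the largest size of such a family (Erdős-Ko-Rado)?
max |F| = C(456, 1) = 456

Erdős-Ko-Rado (1961): when n ≥ 2k, max |F| = C(n−1, k−1). The bound is attained by the star {A : i ∈ A} for any fixed i ∈ [n]. Here C(457−1, 2−1) = C(456, 1) = 456.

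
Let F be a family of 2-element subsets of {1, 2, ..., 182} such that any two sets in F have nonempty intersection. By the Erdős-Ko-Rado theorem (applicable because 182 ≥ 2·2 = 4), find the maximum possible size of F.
max |F| = C(181, 1) = 181

The Erdős-Ko-Rado theorem states: for n ≥ 2k, an intersecting family of k-subsets of an n-element set has size at most C(n − 1, k − 1), with equality for 'star' families {A ⊆ [n] : |A| = k, i ∈ A} (fix an element i). For n = 182, k = 2: C(181, 1) = 181.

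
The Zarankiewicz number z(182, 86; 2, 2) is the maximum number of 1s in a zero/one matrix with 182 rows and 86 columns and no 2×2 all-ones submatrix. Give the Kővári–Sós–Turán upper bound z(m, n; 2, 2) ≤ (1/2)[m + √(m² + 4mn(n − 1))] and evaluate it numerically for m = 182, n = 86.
z(182, 86; 2, 2) ≤ (1/2)[182 + √(182² + 4·182·86·85)] = (1/2)[182 + √5354804] = 1248.0225

Kővári–Sós–Turán: let r_1, ..., r_182 be the row sums and z = Σ r_i the total number of 1s. Each pair of columns can share at most one row with both entries 1 (else a 2×2 all-ones block appears), so Σ_i C(r_i, 2) ≤ C(86, 2) = 3655. By convexity Σ_i C(r_i, 2) ≥ 182·C(z/182, 2) = z(z − 182)/(2·182), giving z² − 182z − 182·86·85 ≤ 0 and hence z ≤ (1/2)[182 + √(33124 + 4·1330420)] = (1/2)[182 + √5354804] ≈ (1/2)(182 + 2314.0449) = 1248.0225.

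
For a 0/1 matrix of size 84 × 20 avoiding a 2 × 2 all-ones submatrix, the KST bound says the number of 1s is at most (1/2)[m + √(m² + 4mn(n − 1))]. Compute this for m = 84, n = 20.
z(84, 20; 2, 2) ≤ (1/2)[84 + √(84² + 4·84·20·19)] = (1/2)[84 + √134736] = 225.532

Kővári–Sós–Turán: let r_1, ..., r_84 be the row sums and z = Σ r_i the total number of 1s. Each pair of columns can share at most one row with both entries 1 (else a 2×2 all-ones block appears), so Σ_i C(r_i, 2) ≤ C(20, 2) = 190. By convexity Σ_i C(r_i, 2) ≥ 84·C(z/84, 2) = z(z − 84)/(2·84), giving z² − 84z − 84·20·19 ≤ 0 and hence z ≤ (1/2)[84 + √(7056 + 4·31920)] = (1/2)[84 + √134736] ≈ (1/2)(84 + 367.064) = 225.532.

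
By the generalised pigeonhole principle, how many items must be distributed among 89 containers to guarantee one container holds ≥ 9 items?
n = (9 − 1)·89 + 1 = 713

By the generalised pigeonhole principle, to guarantee some box contains ≥ r objects we need more than (r − 1) · k objects total. Threshold: n = (r − 1) · k + 1. With r = 9 and k = 89: n = 8 · 89 + 1 = 712 + 1 = 713. For n = 712 = 8 · 89, we can put exactly 8 objects in every box, avoiding 9 in any single one — so 713 is tight.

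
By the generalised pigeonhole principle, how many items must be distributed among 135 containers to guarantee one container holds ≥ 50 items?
n = (50 − 1)·135 + 1 = 6616

By the generalised pigeonhole principle, to guarantee some box contains ≥ r objects we need more than (r − 1) · k objects total. Threshold: n = (r − 1) · k + 1. With r = 50 and k = 135: n = 49 · 135 + 1 = 6615 + 1 = 6616. For n = 6615 = 49 · 135, we can put exactly 49 objects in every box, avoiding 50 in any single one — so 6616 is tight.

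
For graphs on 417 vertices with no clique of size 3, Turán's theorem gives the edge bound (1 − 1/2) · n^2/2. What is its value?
Turán density bound = (1/2) · 417^2/2 = 173889/4 ≈ 43472.25

Turán's theorem: ex(n, K_{r+1}) is achieved by the complete r-partite Turán graph T(n, r) with parts as balanced as possible, and is at most (1 − 1/r) · n^2/2. For r = 2, n = 417: the density bound is (1/2) · 173889/2 = 173889/4 ≈ 43472.25. The integer-valued extremum is e(T(417, 2)) = 43472, which is strictly less than the density bound 173889/4 since 2 ∤ 417 (the parts of T(417, 2) cannot all be equal).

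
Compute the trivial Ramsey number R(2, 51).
R(2, 51) = 51

R(2, k) = k for all k ≥ 2: in a 2-colouring of K_k, either some edge is red (a red K_2) or all edges are blue (a blue K_k). And K_{50} coloured all-blue has no blue K_51, so R(2, 51) > 50. Hence R(2, 51) = 51.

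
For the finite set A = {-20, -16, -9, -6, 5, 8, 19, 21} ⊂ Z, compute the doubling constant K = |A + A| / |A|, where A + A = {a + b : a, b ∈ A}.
K = |A + A| / |A| = 30/8 = 15/4

Enumerate A + A = {a + b : a, b ∈ A}. With |A| = 8, there are |A|^2 = 64 ordered sum pairs; collecting distinct values, A + A = {-40, -36, -32, -29, -26, -25, -22, -18, -15, -12, -11, -8, -4, -1, 1, 2, 3, 5, 10, 12, 13, 15, 16, 24, 26, 27, 29, 38, 40, 42}, so |A + A| = 30. Thus K = 30/8 = 15/4. For comparison, the minimum possible |A + A| over all 8-element sets is 2·8 − 1 = 15 (so min K = 15/8), attained only by arithmetic progressions.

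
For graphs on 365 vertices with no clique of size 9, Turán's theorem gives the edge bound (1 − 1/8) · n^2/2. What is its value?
Turán density bound = (7/8) · 365^2/2 = 932575/16 ≈ 58285.9375

Turán's theorem: ex(n, K_{r+1}) is achieved by the complete r-partite Turán graph T(n, r) with parts as balanced as possible, and is at most (1 − 1/r) · n^2/2. For r = 8, n = 365: the density bound is (7/8) · 133225/2 = 932575/16 ≈ 58285.9375. The integer-valued extremum is e(T(365, 8)) = 58285, which is strictly less than the density bound 932575/16 since 8 ∤ 365 (the parts of T(365, 8) cannot all be equal).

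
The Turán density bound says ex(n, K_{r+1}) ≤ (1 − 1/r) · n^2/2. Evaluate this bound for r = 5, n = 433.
Turán density bound = (4/5) · 433^2/2 = 374978/5 ≈ 74995.6

Turán's theorem: ex(n, K_{r+1}) is achieved by the complete r-partite Turán graph T(n, r) with parts as balanced as possible, and is at most (1 − 1/r) · n^2/2. For r = 5, n = 433: the density bound is (4/5) · 187489/2 = 374978/5 ≈ 74995.6. The integer-valued extremum is e(T(433, 5)) = 74995, which is strictly less than the density bound 374978/5 since 5 ∤ 433 (the parts of T(433, 5) cannot all be equal).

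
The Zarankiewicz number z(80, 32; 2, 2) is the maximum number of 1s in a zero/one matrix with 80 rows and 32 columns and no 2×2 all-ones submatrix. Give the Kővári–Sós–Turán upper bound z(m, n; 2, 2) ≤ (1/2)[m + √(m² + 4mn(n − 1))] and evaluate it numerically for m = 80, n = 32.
z(80, 32; 2, 2) ≤ (1/2)[80 + √(80² + 4·80·32·31)] = (1/2)[80 + √323840] = 324.5347

Kővári–Sós–Turán: let r_1, ..., r_80 be the row sums and z = Σ r_i the total number of 1s. Each pair of columns can share at most one row with both entries 1 (else a 2×2 all-ones block appears), so Σ_i C(r_i, 2) ≤ C(32, 2) = 496. By convexity Σ_i C(r_i, 2) ≥ 80·C(z/80, 2) = z(z − 80)/(2·80), giving z² − 80z − 80·32·31 ≤ 0 and hence z ≤ (1/2)[80 + √(6400 + 4·79360)] = (1/2)[80 + √323840] ≈ (1/2)(80 + 569.0694) = 324.5347.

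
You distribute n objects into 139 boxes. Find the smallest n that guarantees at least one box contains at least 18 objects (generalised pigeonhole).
n = (18 − 1)·139 + 1 = 2364

By the generalised pigeonhole principle, to guarantee some box contains ≥ r objects we need more than (r − 1) · k objects total. Threshold: n = (r − 1) · k + 1. With r = 18 and k = 139: n = 17 · 139 + 1 = 2363 + 1 = 2364. For n = 2363 = 17 · 139, we can put exactly 17 objects in every box, avoiding 18 in any single one — so 2364 is tight.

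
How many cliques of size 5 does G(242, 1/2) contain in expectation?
E[# K_5] = C(242, 5) · (1/2)^C(5, 2) = 6634944008 / 2^10 = 829368001/128 = 6479437.5078125

For each 5-subset S of vertices (there are C(242, 5) = 6634944008 such S), let X_S = 1 if S induces a K_5 (all C(5, 2) = 10 edges present). Then P(X_S = 1) = (1/2)^10 = 1/1024. By linearity of expectation, E[# K_5] = C(242, 5) · (1/2)^10 = 6634944008 / 1024 = 829368001/128 = 6479437.5078125.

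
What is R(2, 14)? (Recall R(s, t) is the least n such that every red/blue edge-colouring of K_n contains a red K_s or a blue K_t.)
R(2, 14) = 14

R(2, k) = k for all k ≥ 2: in a 2-colouring of K_k, either some edge is red (a red K_2) or all edges are blue (a blue K_k). And K_{13} coloured all-blue has no blue K_14, so R(2, 14) > 13. Hence R(2, 14) = 14.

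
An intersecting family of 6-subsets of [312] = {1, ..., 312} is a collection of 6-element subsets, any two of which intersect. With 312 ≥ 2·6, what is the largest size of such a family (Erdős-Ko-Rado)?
max |F| = C(311, 5) = 23474070697

The Erdős-Ko-Rado theorem states: for n ≥ 2k, an intersecting family of k-subsets of an n-element set has size at most C(n − 1, k − 1), with equality for 'star' families {A ⊆ [n] : |A| = k, i ∈ A} (fix an element i). For n = 312, k = 6: C(311, 5) = 23474070697.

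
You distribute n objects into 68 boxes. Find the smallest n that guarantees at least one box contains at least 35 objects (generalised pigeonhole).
n = (35 − 1)·68 + 1 = 2313

By the generalised pigeonhole principle, to guarantee some box contains ≥ r objects we need more than (r − 1) · k objects total. Threshold: n = (r − 1) · k + 1. With r = 35 and k = 68: n = 34 · 68 + 1 = 2312 + 1 = 2313. For n = 2312 = 34 · 68, we can put exactly 34 objects in every box, avoiding 35 in any single one — so 2313 is tight.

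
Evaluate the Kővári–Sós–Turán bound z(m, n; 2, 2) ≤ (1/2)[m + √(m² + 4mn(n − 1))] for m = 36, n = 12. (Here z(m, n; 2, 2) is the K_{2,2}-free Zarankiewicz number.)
z(36, 12; 2, 2) ≤ (1/2)[36 + √(36² + 4·36·12·11)] = (1/2)[36 + √20304] = 89.2461

Kővári–Sós–Turán: let r_1, ..., r_36 be the row sums and z = Σ r_i the total number of 1s. Each pair of columns can share at most one row with both entries 1 (else a 2×2 all-ones block appears), so Σ_i C(r_i, 2) ≤ C(12, 2) = 66. By convexity Σ_i C(r_i, 2) ≥ 36·C(z/36, 2) = z(z − 36)/(2·36), giving z² − 36z − 36·12·11 ≤ 0 and hence z ≤ (1/2)[36 + √(1296 + 4·4752)] = (1/2)[36 + √20304] ≈ (1/2)(36 + 142.4921) = 89.2461.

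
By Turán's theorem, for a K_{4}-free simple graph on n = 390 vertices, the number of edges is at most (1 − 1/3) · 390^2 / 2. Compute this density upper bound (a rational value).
Turán density bound = (2/3) · 390^2/2 = 50700

Turán's theorem: ex(n, K_{r+1}) is achieved by the complete r-partite Turán graph T(n, r) with parts as balanced as possible, and is at most (1 − 1/r) · n^2/2. For r = 3, n = 390: the density bound is (2/3) · 152100/2 = 50700. Since 3 ∣ 390, the Turán graph T(390, 3) has parts of equal size 130, and its edge count e(T(390, 3)) = 50700 attains the density bound exactly.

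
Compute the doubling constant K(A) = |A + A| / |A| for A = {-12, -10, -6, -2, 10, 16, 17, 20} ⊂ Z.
K = |A + A| / |A| = 31/8

Enumerate A + A = {a + b : a, b ∈ A}. With |A| = 8, there are |A|^2 = 64 ordered sum pairs; collecting distinct values, A + A = {-24, -22, -20, -18, -16, -14, -12, -8, -4, -2, 0, 4, 5, 6, 7, 8, 10, 11, 14, 15, 18, 20, 26, 27, 30, 32, 33, 34, 36, 37, 40}, so |A + A| = 31. Thus K = 31/8. For comparison, the minimum possible |A + A| over all 8-element sets is 2·8 − 1 = 15 (so min K = 15/8), attained only by arithmetic progressions.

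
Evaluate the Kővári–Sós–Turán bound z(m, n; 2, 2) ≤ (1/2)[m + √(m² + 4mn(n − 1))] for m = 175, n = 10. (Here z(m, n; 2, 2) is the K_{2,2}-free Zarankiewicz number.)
z(175, 10; 2, 2) ≤ (1/2)[175 + √(175² + 4·175·10·9)] = (1/2)[175 + √93625] = 240.491

Kővári–Sós–Turán: let r_1, ..., r_175 be the row sums and z = Σ r_i the total number of 1s. Each pair of columns can share at most one row with both entries 1 (else a 2×2 all-ones block appears), so Σ_i C(r_i, 2) ≤ C(10, 2) = 45. By convexity Σ_i C(r_i, 2) ≥ 175·C(z/175, 2) = z(z − 175)/(2·175), giving z² − 175z − 175·10·9 ≤ 0 and hence z ≤ (1/2)[175 + √(30625 + 4·15750)] = (1/2)[175 + √93625] ≈ (1/2)(175 + 305.982) = 240.491.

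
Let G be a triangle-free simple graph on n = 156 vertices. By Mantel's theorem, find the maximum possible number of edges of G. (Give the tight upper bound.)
ex(156, K_3) = ⌊156^2/4⌋ = 6084

Mantel (1907): a triangle-free graph on n vertices has at most ⌊n^2/4⌋ edges, with equality for the complete bipartite graph K_{⌊n/2⌋, ⌈n/2⌉}. For n = 156: ⌊156^2/4⌋ = ⌊24336/4⌋ = 6084. The extremal graph is K_{78, 78}, which has 78·78 = 6084 edges.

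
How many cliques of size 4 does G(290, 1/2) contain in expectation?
E[# K_4] = C(290, 4) · (1/2)^C(4, 2) = 288641640 / 2^6 = 36080205/8 = 4510025.625

For each 4-subset S of vertices (there are C(290, 4) = 288641640 such S), let X_S = 1 if S induces a K_4 (all C(4, 2) = 6 edges present). Then P(X_S = 1) = (1/2)^6 = 1/64. By linearity of expectation, E[# K_4] = C(290, 4) · (1/2)^6 = 288641640 / 64 = 36080205/8 = 4510025.625.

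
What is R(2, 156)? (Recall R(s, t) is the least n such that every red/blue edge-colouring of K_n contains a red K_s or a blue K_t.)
R(2, 156) = 156

R(2, k) = k for all k ≥ 2: in a 2-colouring of K_k, either some edge is red (a red K_2) or all edges are blue (a blue K_k). And K_{155} coloured all-blue has no blue K_156, so R(2, 156) > 155. Hence R(2, 156) = 156.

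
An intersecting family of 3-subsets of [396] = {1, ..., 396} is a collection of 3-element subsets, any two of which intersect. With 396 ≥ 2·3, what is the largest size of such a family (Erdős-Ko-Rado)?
max |F| = C(395, 2) = 77815

Erdős-Ko-Rado (1961): when n ≥ 2k, max |F| = C(n−1, k−1). The bound is attained by the star {A : i ∈ A} for any fixed i ∈ [n]. Here C(396−1, 3−1) = C(395, 2) = 77815.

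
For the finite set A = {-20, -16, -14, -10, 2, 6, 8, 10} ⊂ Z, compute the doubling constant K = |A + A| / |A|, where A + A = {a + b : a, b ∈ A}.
K = |A + A| / |A| = 26/8 = 13/4

Enumerate A + A = {a + b : a, b ∈ A}. With |A| = 8, there are |A|^2 = 64 ordered sum pairs; collecting distinct values, A + A = {-40, -36, -34, -32, -30, -28, -26, -24, -20, -18, -14, -12, -10, -8, -6, -4, -2, 0, 4, 8, 10, 12, 14, 16, 18, 20}, so |A + A| = 26. Thus K = 26/8 = 13/4. For comparison, the minimum possible |A + A| over all 8-element sets is 2·8 − 1 = 15 (so min K = 15/8), attained only by arithmetic progressions.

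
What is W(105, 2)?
W(105, 2) = 105 + 1 = 106

A 2-term AP is any pair of integers, so a monochromatic 2-AP exists iff some colour is used at least twice. With 105 colours, the colouring i ↦ i on {1, ..., 105} uses each colour once, avoiding any monochromatic pair, so W(105, 2) > 105. For {1, ..., 106}, pigeonhole forces two integers of the same colour, which form a monochromatic 2-AP. Hence W(105, 2) = 106.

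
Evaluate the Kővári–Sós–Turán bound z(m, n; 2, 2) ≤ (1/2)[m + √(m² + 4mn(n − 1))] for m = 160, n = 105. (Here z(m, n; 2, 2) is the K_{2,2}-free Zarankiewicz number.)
z(160, 105; 2, 2) ≤ (1/2)[160 + √(160² + 4·160·105·104)] = (1/2)[160 + √7014400] = 1404.2356

Kővári–Sós–Turán: let r_1, ..., r_160 be the row sums and z = Σ r_i the total number of 1s. Each pair of columns can share at most one row with both entries 1 (else a 2×2 all-ones block appears), so Σ_i C(r_i, 2) ≤ C(105, 2) = 5460. By convexity Σ_i C(r_i, 2) ≥ 160·C(z/160, 2) = z(z − 160)/(2·160), giving z² − 160z − 160·105·104 ≤ 0 and hence z ≤ (1/2)[160 + √(25600 + 4·1747200)] = (1/2)[160 + √7014400] ≈ (1/2)(160 + 2648.4713) = 1404.2356.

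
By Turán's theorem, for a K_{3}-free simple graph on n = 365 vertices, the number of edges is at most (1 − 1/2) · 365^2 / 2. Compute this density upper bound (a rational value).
Turán density bound = (1/2) · 365^2/2 = 133225/4 ≈ 33306.25

Turán's theorem: ex(n, K_{r+1}) is achieved by the complete r-partite Turán graph T(n, r) with parts as balanced as possible, and is at most (1 − 1/r) · n^2/2. For r = 2, n = 365: the density bound is (1/2) · 133225/2 = 133225/4 ≈ 33306.25. The integer-valued extremum is e(T(365, 2)) = 33306, which is strictly less than the density bound 133225/4 since 2 ∤ 365 (the parts of T(365, 2) cannot all be equal).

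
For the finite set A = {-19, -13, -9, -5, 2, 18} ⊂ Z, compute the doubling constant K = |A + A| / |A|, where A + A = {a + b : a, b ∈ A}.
K = |A + A| / |A| = 20/6 = 10/3

Enumerate A + A = {a + b : a, b ∈ A}. With |A| = 6, there are |A|^2 = 36 ordered sum pairs; collecting distinct values, A + A = {-38, -32, -28, -26, -24, -22, -18, -17, -14, -11, -10, -7, -3, -1, 4, 5, 9, 13, 20, 36}, so |A + A| = 20. Thus K = 20/6 = 10/3. For comparison, the minimum possible |A + A| over all 6-element sets is 2·6 − 1 = 11 (so min K = 11/6), attained only by arithmetic progressions.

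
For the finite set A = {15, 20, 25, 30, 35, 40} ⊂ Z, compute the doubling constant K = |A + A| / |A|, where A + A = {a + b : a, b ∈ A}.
K = |A + A| / |A| = 11/6

Enumerate A + A = {a + b : a, b ∈ A}. With |A| = 6, there are |A|^2 = 36 ordered sum pairs; collecting distinct values, A + A = {30, 35, 40, 45, 50, 55, 60, 65, 70, 75, 80}, so |A + A| = 11. Thus K = 11/6. Here |A + A| = 2|A| − 1 = 11, the minimum possible — so K = 11/6 is minimal, which holds iff A is an arithmetic progression.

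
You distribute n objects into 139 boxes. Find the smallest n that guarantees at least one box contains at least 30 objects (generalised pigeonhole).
n = (30 − 1)·139 + 1 = 4032

By the generalised pigeonhole principle, to guarantee some box contains ≥ r objects we need more than (r − 1) · k objects total. Threshold: n = (r − 1) · k + 1. With r = 30 and k = 139: n = 29 · 139 + 1 = 4031 + 1 = 4032. For n = 4031 = 29 · 139, we can put exactly 29 objects in every box, avoiding 30 in any single one — so 4032 is tight.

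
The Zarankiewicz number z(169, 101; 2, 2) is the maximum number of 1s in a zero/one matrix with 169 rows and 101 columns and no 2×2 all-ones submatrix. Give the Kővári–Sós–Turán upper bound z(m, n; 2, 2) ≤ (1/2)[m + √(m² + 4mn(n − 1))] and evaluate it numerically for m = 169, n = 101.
z(169, 101; 2, 2) ≤ (1/2)[169 + √(169² + 4·169·101·100)] = (1/2)[169 + √6856161] = 1393.7136

Kővári–Sós–Turán: let r_1, ..., r_169 be the row sums and z = Σ r_i the total number of 1s. Each pair of columns can share at most one row with both entries 1 (else a 2×2 all-ones block appears), so Σ_i C(r_i, 2) ≤ C(101, 2) = 5050. By convexity Σ_i C(r_i, 2) ≥ 169·C(z/169, 2) = z(z − 169)/(2·169), giving z² − 169z − 169·101·100 ≤ 0 and hence z ≤ (1/2)[169 + √(28561 + 4·1706900)] = (1/2)[169 + √6856161] ≈ (1/2)(169 + 2618.4272) = 1393.7136.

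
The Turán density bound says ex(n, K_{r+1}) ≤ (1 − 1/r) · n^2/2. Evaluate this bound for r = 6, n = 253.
Turán density bound = (5/6) · 253^2/2 = 320045/12 ≈ 26670.4167

Turán's theorem: ex(n, K_{r+1}) is achieved by the complete r-partite Turán graph T(n, r) with parts as balanced as possible, and is at most (1 − 1/r) · n^2/2. For r = 6, n = 253: the density bound is (5/6) · 64009/2 = 320045/12 ≈ 26670.4167. The integer-valued extremum is e(T(253, 6)) = 26670, which is strictly less than the density bound 320045/12 since 6 ∤ 253 (the parts of T(253, 6) cannot all be equal).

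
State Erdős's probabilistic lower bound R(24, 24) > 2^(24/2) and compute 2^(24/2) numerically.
2^(24/2) = 4096; so R(24, 24) > 4096

Colour each edge of K_n uniformly at random with red/blue. The expected number of monochromatic K_24 is C(n, 24) · 2 · 2^(−C(24,2)). If C(n, 24) · 2^(1 − C(24,2)) < 1, then with positive probability no monochromatic K_24 exists, so R(24, 24) > n. The standard estimate C(n, 24) ≤ n^24/24! shows this inequality holds whenever n ≤ 2^(24/2) (since 24! · 2^(C(24,2) − 1) > 2^(24^2/2) ≥ n^24). Hence R(24, 24) > 2^(24/2) = 4096.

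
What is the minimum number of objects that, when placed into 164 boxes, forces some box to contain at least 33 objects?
n = (33 − 1)·164 + 1 = 5249

By the generalised pigeonhole principle, to guarantee some box contains ≥ r objects we need more than (r − 1) · k objects total. Threshold: n = (r − 1) · k + 1. With r = 33 and k = 164: n = 32 · 164 + 1 = 5248 + 1 = 5249. For n = 5248 = 32 · 164, we can put exactly 32 objects in every box, avoiding 33 in any single one — so 5249 is tight.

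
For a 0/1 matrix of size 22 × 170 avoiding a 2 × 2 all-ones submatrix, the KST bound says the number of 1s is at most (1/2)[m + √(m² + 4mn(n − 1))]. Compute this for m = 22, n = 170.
z(22, 170; 2, 2) ≤ (1/2)[22 + √(22² + 4·22·170·169)] = (1/2)[22 + √2528724] = 806.0981

Kővári–Sós–Turán: let r_1, ..., r_22 be the row sums and z = Σ r_i the total number of 1s. Each pair of columns can share at most one row with both entries 1 (else a 2×2 all-ones block appears), so Σ_i C(r_i, 2) ≤ C(170, 2) = 14365. By convexity Σ_i C(r_i, 2) ≥ 22·C(z/22, 2) = z(z − 22)/(2·22), giving z² − 22z − 22·170·169 ≤ 0 and hence z ≤ (1/2)[22 + √(484 + 4·632060)] = (1/2)[22 + √2528724] ≈ (1/2)(22 + 1590.1962) = 806.0981.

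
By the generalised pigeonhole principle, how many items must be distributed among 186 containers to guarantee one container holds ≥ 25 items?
n = (25 − 1)·186 + 1 = 4465

By the generalised pigeonhole principle, to guarantee some box contains ≥ r objects we need more than (r − 1) · k objects total. Threshold: n = (r − 1) · k + 1. With r = 25 and k = 186: n = 24 · 186 + 1 = 4464 + 1 = 4465. For n = 4464 = 24 · 186, we can put exactly 24 objects in every box, avoiding 25 in any single one — so 4465 is tight.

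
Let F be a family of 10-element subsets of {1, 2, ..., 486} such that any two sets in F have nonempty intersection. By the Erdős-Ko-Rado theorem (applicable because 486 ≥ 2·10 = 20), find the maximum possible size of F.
max |F| = C(485, 9) = 3797399939827268060

The Erdős-Ko-Rado theorem states: for n ≥ 2k, an intersecting family of k-subsets of an n-element set has size at most C(n − 1, k − 1), with equality for 'star' families {A ⊆ [n] : |A| = k, i ∈ A} (fix an element i). For n = 486, k = 10: C(485, 9) = 3797399939827268060.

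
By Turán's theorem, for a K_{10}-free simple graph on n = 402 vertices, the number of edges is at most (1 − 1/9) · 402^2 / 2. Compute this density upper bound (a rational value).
Turán density bound = (8/9) · 402^2/2 = 71824

Turán's theorem: ex(n, K_{r+1}) is achieved by the complete r-partite Turán graph T(n, r) with parts as balanced as possible, and is at most (1 − 1/r) · n^2/2. For r = 9, n = 402: the density bound is (8/9) · 161604/2 = 71824. The integer-valued extremum is e(T(402, 9)) = 71823, which is strictly less than the density bound 71824 since 9 ∤ 402 (the parts of T(402, 9) cannot all be equal).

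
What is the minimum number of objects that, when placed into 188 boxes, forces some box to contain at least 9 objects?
n = (9 − 1)·188 + 1 = 1505

By the generalised pigeonhole principle, to guarantee some box contains ≥ r objects we need more than (r − 1) · k objects total. Threshold: n = (r − 1) · k + 1. With r = 9 and k = 188: n = 8 · 188 + 1 = 1504 + 1 = 1505. For n = 1504 = 8 · 188, we can put exactly 8 objects in every box, avoiding 9 in any single one — so 1505 is tight.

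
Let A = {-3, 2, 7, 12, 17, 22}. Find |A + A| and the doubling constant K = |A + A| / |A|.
K = |A + A| / |A| = 11/6

Enumerate A + A = {a + b : a, b ∈ A}. With |A| = 6, there are |A|^2 = 36 ordered sum pairs; collecting distinct values, A + A = {-6, -1, 4, 9, 14, 19, 24, 29, 34, 39, 44}, so |A + A| = 11. Thus K = 11/6. Here |A + A| = 2|A| − 1 = 11, the minimum possible — so K = 11/6 is minimal, which holds iff A is an arithmetic progression.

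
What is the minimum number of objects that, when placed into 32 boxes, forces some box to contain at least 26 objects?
n = (26 − 1)·32 + 1 = 801

By the generalised pigeonhole principle, to guarantee some box contains ≥ r objects we need more than (r − 1) · k objects total. Threshold: n = (r − 1) · k + 1. With r = 26 and k = 32: n = 25 · 32 + 1 = 800 + 1 = 801. For n = 800 = 25 · 32, we can put exactly 25 objects in every box, avoiding 26 in any single one — so 801 is tight.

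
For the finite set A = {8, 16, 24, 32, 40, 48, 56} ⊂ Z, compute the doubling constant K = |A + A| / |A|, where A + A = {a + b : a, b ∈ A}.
K = |A + A| / |A| = 13/7

Enumerate A + A = {a + b : a, b ∈ A}. With |A| = 7, there are |A|^2 = 49 ordered sum pairs; collecting distinct values, A + A = {16, 24, 32, 40, 48, 56, 64, 72, 80, 88, 96, 104, 112}, so |A + A| = 13. Thus K = 13/7. Here |A + A| = 2|A| − 1 = 13, the minimum possible — so K = 13/7 is minimal, which holds iff A is an arithmetic progression.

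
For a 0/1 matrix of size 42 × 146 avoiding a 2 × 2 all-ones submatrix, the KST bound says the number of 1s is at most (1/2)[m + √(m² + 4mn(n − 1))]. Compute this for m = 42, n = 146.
z(42, 146; 2, 2) ≤ (1/2)[42 + √(42² + 4·42·146·145)] = (1/2)[42 + √3558324] = 964.176

Kővári–Sós–Turán: let r_1, ..., r_42 be the row sums and z = Σ r_i the total number of 1s. Each pair of columns can share at most one row with both entries 1 (else a 2×2 all-ones block appears), so Σ_i C(r_i, 2) ≤ C(146, 2) = 10585. By convexity Σ_i C(r_i, 2) ≥ 42·C(z/42, 2) = z(z − 42)/(2·42), giving z² − 42z − 42·146·145 ≤ 0 and hence z ≤ (1/2)[42 + √(1764 + 4·889140)] = (1/2)[42 + √3558324] ≈ (1/2)(42 + 1886.352) = 964.176.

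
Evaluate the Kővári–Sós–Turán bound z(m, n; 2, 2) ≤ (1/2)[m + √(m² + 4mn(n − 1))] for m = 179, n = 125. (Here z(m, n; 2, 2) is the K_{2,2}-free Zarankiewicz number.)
z(179, 125; 2, 2) ≤ (1/2)[179 + √(179² + 4·179·125·124)] = (1/2)[179 + √11130041] = 1757.5858

Kővári–Sós–Turán: let r_1, ..., r_179 be the row sums and z = Σ r_i the total number of 1s. Each pair of columns can share at most one row with both entries 1 (else a 2×2 all-ones block appears), so Σ_i C(r_i, 2) ≤ C(125, 2) = 7750. By convexity Σ_i C(r_i, 2) ≥ 179·C(z/179, 2) = z(z − 179)/(2·179), giving z² − 179z − 179·125·124 ≤ 0 and hence z ≤ (1/2)[179 + √(32041 + 4·2774500)] = (1/2)[179 + √11130041] ≈ (1/2)(179 + 3336.1716) = 1757.5858.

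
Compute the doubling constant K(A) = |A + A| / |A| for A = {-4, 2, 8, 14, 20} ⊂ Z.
K = |A + A| / |A| = 9/5

Enumerate A + A = {a + b : a, b ∈ A}. With |A| = 5, there are |A|^2 = 25 ordered sum pairs; collecting distinct values, A + A = {-8, -2, 4, 10, 16, 22, 28, 34, 40}, so |A + A| = 9. Thus K = 9/5. Here |A + A| = 2|A| − 1 = 9, the minimum possible — so K = 9/5 is minimal, which holds iff A is an arithmetic progression.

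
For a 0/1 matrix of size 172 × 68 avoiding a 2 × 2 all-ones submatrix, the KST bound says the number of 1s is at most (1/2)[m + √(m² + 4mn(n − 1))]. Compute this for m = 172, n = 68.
z(172, 68; 2, 2) ≤ (1/2)[172 + √(172² + 4·172·68·67)] = (1/2)[172 + √3164112] = 975.3975

Kővári–Sós–Turán: let r_1, ..., r_172 be the row sums and z = Σ r_i the total number of 1s. Each pair of columns can share at most one row with both entries 1 (else a 2×2 all-ones block appears), so Σ_i C(r_i, 2) ≤ C(68, 2) = 2278. By convexity Σ_i C(r_i, 2) ≥ 172·C(z/172, 2) = z(z − 172)/(2·172), giving z² − 172z − 172·68·67 ≤ 0 and hence z ≤ (1/2)[172 + √(29584 + 4·783632)] = (1/2)[172 + √3164112] ≈ (1/2)(172 + 1778.7951) = 975.3975.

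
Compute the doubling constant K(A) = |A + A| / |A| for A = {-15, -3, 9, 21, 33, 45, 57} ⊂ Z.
K = |A + A| / |A| = 13/7

Enumerate A + A = {a + b : a, b ∈ A}. With |A| = 7, there are |A|^2 = 49 ordered sum pairs; collecting distinct values, A + A = {-30, -18, -6, 6, 18, 30, 42, 54, 66, 78, 90, 102, 114}, so |A + A| = 13. Thus K = 13/7. Here |A + A| = 2|A| − 1 = 13, the minimum possible — so K = 13/7 is minimal, which holds iff A is an arithmetic progression.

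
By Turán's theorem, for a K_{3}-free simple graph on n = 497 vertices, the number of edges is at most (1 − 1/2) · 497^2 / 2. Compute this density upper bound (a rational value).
Turán density bound = (1/2) · 497^2/2 = 247009/4 ≈ 61752.25

Turán's theorem: ex(n, K_{r+1}) is achieved by the complete r-partite Turán graph T(n, r) with parts as balanced as possible, and is at most (1 − 1/r) · n^2/2. For r = 2, n = 497: the density bound is (1/2) · 247009/2 = 247009/4 ≈ 61752.25. The integer-valued extremum is e(T(497, 2)) = 61752, which is strictly less than the density bound 247009/4 since 2 ∤ 497 (the parts of T(497, 2) cannot all be equal).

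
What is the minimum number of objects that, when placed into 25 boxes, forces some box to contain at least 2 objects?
n = (2 − 1)·25 + 1 = 26

By the generalised pigeonhole principle, to guarantee some box contains ≥ r objects we need more than (r − 1) · k objects total. Threshold: n = (r − 1) · k + 1. With r = 2 and k = 25: n = 1 · 25 + 1 = 25 + 1 = 26. For n = 25 = 1 · 25, we can put exactly 1 objects in every box, avoiding 2 in any single one — so 26 is tight.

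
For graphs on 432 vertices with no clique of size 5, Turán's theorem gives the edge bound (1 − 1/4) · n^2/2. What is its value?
Turán density bound = (3/4) · 432^2/2 = 69984

Turán's theorem: ex(n, K_{r+1}) is achieved by the complete r-partite Turán graph T(n, r) with parts as balanced as possible, and is at most (1 − 1/r) · n^2/2. For r = 4, n = 432: the density bound is (3/4) · 186624/2 = 69984. Since 4 ∣ 432, the Turán graph T(432, 4) has parts of equal size 108, and its edge count e(T(432, 4)) = 69984 attains the density bound exactly.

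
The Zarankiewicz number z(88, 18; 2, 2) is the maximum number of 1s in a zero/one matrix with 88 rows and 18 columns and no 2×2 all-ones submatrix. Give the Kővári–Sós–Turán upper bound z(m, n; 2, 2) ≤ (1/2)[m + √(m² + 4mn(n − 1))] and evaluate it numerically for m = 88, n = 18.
z(88, 18; 2, 2) ≤ (1/2)[88 + √(88² + 4·88·18·17)] = (1/2)[88 + √115456] = 213.8941

Kővári–Sós–Turán: let r_1, ..., r_88 be the row sums and z = Σ r_i the total number of 1s. Each pair of columns can share at most one row with both entries 1 (else a 2×2 all-ones block appears), so Σ_i C(r_i, 2) ≤ C(18, 2) = 153. By convexity Σ_i C(r_i, 2) ≥ 88·C(z/88, 2) = z(z − 88)/(2·88), giving z² − 88z − 88·18·17 ≤ 0 and hence z ≤ (1/2)[88 + √(7744 + 4·26928)] = (1/2)[88 + √115456] ≈ (1/2)(88 + 339.7882) = 213.8941.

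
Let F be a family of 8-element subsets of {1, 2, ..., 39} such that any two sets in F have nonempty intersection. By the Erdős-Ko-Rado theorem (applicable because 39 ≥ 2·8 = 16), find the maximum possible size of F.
max |F| = C(38, 7) = 12620256

The Erdős-Ko-Rado theorem states: for n ≥ 2k, an intersecting family of k-subsets of an n-element set has size at most C(n − 1, k − 1), with equality for 'star' families {A ⊆ [n] : |A| = k, i ∈ A} (fix an element i). For n = 39, k = 8: C(38, 7) = 12620256.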